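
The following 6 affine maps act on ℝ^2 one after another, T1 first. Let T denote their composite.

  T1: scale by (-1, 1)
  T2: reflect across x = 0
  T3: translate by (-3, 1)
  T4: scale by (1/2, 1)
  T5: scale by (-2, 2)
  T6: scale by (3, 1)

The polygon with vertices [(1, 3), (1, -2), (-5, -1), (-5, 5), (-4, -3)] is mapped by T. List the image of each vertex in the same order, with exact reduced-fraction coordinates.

image vertices: (6, 8), (6, -2), (24, 0), (24, 12), (21, -4)

T1 scale by (-1, 1): (1, 3) → (-1, 3); (1, -2) → (-1, -2); (-5, -1) → (5, -1); (-5, 5) → (5, 5); (-4, -3) → (4, -3)
T2 reflect across x = 0: (-1, 3) → (1, 3); (-1, -2) → (1, -2); (5, -1) → (-5, -1); (5, 5) → (-5, 5); (4, -3) → (-4, -3)
T3 translate by (-3, 1): (1, 3) → (-2, 4); (1, -2) → (-2, -1); (-5, -1) → (-8, 0); (-5, 5) → (-8, 6); (-4, -3) → (-7, -2)
T4 scale by (1/2, 1): (-2, 4) → (-1, 4); (-2, -1) → (-1, -1); (-8, 0) → (-4, 0); (-8, 6) → (-4, 6); (-7, -2) → (-7/2, -2)
T5 scale by (-2, 2): (-1, 4) → (2, 8); (-1, -1) → (2, -2); (-4, 0) → (8, 0); (-4, 6) → (8, 12); (-7/2, -2) → (7, -4)
T6 scale by (3, 1): (2, 8) → (6, 8); (2, -2) → (6, -2); (8, 0) → (24, 0); (8, 12) → (24, 12); (7, -4) → (21, -4)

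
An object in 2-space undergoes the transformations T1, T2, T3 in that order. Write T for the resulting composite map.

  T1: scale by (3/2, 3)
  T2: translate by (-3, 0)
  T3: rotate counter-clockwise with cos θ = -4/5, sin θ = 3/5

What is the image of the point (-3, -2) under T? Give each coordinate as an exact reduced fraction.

T1 scale by (3/2, 3): (-3, -2) → (-9/2, -6)
T2 translate by (-3, 0): (-9/2, -6) → (-15/2, -6)
T3 rotate counter-clockwise with cos θ = -4/5, sin θ = 3/5: (-15/2, -6) → (48/5, 3/10)

T(p) = (48/5, 3/10)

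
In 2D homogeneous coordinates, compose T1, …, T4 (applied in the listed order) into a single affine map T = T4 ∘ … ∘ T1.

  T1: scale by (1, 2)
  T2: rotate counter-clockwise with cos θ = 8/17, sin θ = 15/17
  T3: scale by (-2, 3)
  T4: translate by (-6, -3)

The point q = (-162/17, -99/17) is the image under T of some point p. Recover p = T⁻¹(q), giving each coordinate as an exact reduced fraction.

p = (0, -1)

T1 = [1 0 0; 0 2 0; 0 0 1]
T2·T1 = [8/17 -30/17 0; 15/17 16/17 0; 0 0 1]
T3·…·T1 = [-16/17 60/17 0; 45/17 48/17 0; 0 0 1]
T4·…·T1 = [-16/17 60/17 -6; 45/17 48/17 -3; 0 0 1]
det M = -12; M⁻¹ = [-4/17 5/17 -9/17; 15/68 4/51 53/34; 0 0 1]
M⁻¹ · (-162/17, -99/17)ᵀ = (0, -1)ᵀ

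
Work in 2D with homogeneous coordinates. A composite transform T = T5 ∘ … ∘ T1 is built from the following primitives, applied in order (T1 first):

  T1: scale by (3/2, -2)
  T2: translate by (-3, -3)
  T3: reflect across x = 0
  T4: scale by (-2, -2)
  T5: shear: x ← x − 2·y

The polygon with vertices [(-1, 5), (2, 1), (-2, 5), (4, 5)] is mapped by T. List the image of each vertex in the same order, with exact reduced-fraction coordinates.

image vertices: (-61, 26), (-20, 10), (-64, 26), (-46, 26)

T1 scale by (3/2, -2): (-1, 5) → (-3/2, -10); (2, 1) → (3, -2); (-2, 5) → (-3, -10); (4, 5) → (6, -10)
T2 translate by (-3, -3): (-3/2, -10) → (-9/2, -13); (3, -2) → (0, -5); (-3, -10) → (-6, -13); (6, -10) → (3, -13)
T3 reflect across x = 0: (-9/2, -13) → (9/2, -13); (0, -5) → (0, -5); (-6, -13) → (6, -13); (3, -13) → (-3, -13)
T4 scale by (-2, -2): (9/2, -13) → (-9, 26); (0, -5) → (0, 10); (6, -13) → (-12, 26); (-3, -13) → (6, 26)
T5 shear: x ← x − 2·y: (-9, 26) → (-61, 26); (0, 10) → (-20, 10); (-12, 26) → (-64, 26); (6, 26) → (-46, 26)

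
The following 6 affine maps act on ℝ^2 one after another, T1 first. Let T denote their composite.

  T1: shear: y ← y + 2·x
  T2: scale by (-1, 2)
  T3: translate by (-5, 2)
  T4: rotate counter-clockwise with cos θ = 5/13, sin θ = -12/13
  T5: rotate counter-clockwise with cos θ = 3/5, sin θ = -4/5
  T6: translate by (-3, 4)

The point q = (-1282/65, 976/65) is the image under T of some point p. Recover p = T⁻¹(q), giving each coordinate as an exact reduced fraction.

T1 = [1 0 0; 2 1 0; 0 0 1]
T2·T1 = [-1 0 0; 4 2 0; 0 0 1]
T3·…·T1 = [-1 0 -5; 4 2 2; 0 0 1]
T4·…·T1 = [43/13 24/13 -1/13; 32/13 10/13 70/13; 0 0 1]
T5·…·T1 = [257/65 112/65 277/65; -76/65 -66/65 214/65; 0 0 1]
T6·…·T1 = [257/65 112/65 82/65; -76/65 -66/65 474/65; 0 0 1]
det M = -2; M⁻¹ = [33/65 56/65 -90/13; -38/65 -257/130 197/13; 0 0 1]
M⁻¹ · (-1282/65, 976/65)ᵀ = (-4, -3)ᵀ

p = (-4, -3)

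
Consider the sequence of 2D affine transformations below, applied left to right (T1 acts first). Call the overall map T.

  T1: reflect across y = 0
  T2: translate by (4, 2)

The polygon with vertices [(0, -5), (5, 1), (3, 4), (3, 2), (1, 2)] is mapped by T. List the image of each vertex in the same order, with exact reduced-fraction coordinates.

T1 reflect across y = 0: (0, -5) → (0, 5); (5, 1) → (5, -1); (3, 4) → (3, -4); (3, 2) → (3, -2); (1, 2) → (1, -2)
T2 translate by (4, 2): (0, 5) → (4, 7); (5, -1) → (9, 1); (3, -4) → (7, -2); (3, -2) → (7, 0); (1, -2) → (5, 0)

image vertices: (4, 7), (9, 1), (7, -2), (7, 0), (5, 0)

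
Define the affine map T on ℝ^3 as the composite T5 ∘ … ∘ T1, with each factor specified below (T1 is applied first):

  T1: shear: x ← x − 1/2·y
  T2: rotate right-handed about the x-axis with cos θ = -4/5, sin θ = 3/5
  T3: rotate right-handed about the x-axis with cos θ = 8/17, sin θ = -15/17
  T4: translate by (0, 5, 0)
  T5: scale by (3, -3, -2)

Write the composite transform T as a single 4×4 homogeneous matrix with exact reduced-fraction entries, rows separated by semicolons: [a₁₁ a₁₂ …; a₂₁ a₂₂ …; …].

T1 = [1 -1/2 0 0; 0 1 0 0; 0 0 1 0; 0 0 0 1]
T2·T1 = [1 -1/2 0 0; 0 -4/5 -3/5 0; 0 3/5 -4/5 0; 0 0 0 1]
T3·…·T1 = [1 -1/2 0 0; 0 13/85 -84/85 0; 0 84/85 13/85 0; 0 0 0 1]
T4·…·T1 = [1 -1/2 0 0; 0 13/85 -84/85 5; 0 84/85 13/85 0; 0 0 0 1]
T5·…·T1 = [3 -3/2 0 0; 0 -39/85 252/85 -15; 0 -168/85 -26/85 0; 0 0 0 1]

T = [3 -3/2 0 0; 0 -39/85 252/85 -15; 0 -168/85 -26/85 0; 0 0 0 1]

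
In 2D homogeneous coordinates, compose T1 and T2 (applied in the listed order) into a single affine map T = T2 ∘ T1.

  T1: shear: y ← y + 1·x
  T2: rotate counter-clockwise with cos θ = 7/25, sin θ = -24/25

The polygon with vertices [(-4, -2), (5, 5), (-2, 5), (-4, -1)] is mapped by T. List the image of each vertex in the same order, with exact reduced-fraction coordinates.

image vertices: (-172/25, 54/25), (11, -2), (58/25, 69/25), (-148/25, 61/25)

T1 shear: y ← y + 1·x: (-4, -2) → (-4, -6); (5, 5) → (5, 10); (-2, 5) → (-2, 3); (-4, -1) → (-4, -5)
T2 rotate counter-clockwise with cos θ = 7/25, sin θ = -24/25: (-4, -6) → (-172/25, 54/25); (5, 10) → (11, -2); (-2, 3) → (58/25, 69/25); (-4, -5) → (-148/25, 61/25)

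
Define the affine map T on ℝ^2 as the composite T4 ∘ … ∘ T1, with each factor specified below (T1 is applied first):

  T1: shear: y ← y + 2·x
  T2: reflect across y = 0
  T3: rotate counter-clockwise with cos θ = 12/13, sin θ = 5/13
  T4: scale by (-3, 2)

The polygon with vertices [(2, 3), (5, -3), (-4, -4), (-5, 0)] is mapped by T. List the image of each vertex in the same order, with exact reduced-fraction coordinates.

T1 shear: y ← y + 2·x: (2, 3) → (2, 7); (5, -3) → (5, 7); (-4, -4) → (-4, -12); (-5, 0) → (-5, -10)
T2 reflect across y = 0: (2, 7) → (2, -7); (5, 7) → (5, -7); (-4, -12) → (-4, 12); (-5, -10) → (-5, 10)
T3 rotate counter-clockwise with cos θ = 12/13, sin θ = 5/13: (2, -7) → (59/13, -74/13); (5, -7) → (95/13, -59/13); (-4, 12) → (-108/13, 124/13); (-5, 10) → (-110/13, 95/13)
T4 scale by (-3, 2): (59/13, -74/13) → (-177/13, -148/13); (95/13, -59/13) → (-285/13, -118/13); (-108/13, 124/13) → (324/13, 248/13); (-110/13, 95/13) → (330/13, 190/13)

image vertices: (-177/13, -148/13), (-285/13, -118/13), (324/13, 248/13), (330/13, 190/13)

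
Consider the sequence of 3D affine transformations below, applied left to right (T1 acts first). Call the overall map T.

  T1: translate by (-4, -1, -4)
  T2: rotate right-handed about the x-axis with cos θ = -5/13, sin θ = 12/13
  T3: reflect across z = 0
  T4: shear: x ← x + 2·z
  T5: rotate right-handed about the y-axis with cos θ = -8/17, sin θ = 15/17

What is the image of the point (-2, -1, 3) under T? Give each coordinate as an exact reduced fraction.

T(p) = (605/221, 22/13, 448/221)

T1 translate by (-4, -1, -4): (-2, -1, 3) → (-6, -2, -1)
T2 rotate right-handed about the x-axis with cos θ = -5/13, sin θ = 12/13: (-6, -2, -1) → (-6, 22/13, -19/13)
T3 reflect across z = 0: (-6, 22/13, -19/13) → (-6, 22/13, 19/13)
T4 shear: x ← x + 2·z: (-6, 22/13, 19/13) → (-40/13, 22/13, 19/13)
T5 rotate right-handed about the y-axis with cos θ = -8/17, sin θ = 15/17: (-40/13, 22/13, 19/13) → (605/221, 22/13, 448/221)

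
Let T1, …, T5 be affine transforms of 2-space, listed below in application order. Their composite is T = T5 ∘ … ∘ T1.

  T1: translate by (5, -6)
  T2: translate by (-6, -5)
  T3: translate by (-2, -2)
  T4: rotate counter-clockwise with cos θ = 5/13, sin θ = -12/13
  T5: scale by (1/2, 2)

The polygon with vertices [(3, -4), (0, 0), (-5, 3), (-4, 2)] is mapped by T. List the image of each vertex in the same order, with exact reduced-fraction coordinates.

T1 translate by (5, -6): (3, -4) → (8, -10); (0, 0) → (5, -6); (-5, 3) → (0, -3); (-4, 2) → (1, -4)
T2 translate by (-6, -5): (8, -10) → (2, -15); (5, -6) → (-1, -11); (0, -3) → (-6, -8); (1, -4) → (-5, -9)
T3 translate by (-2, -2): (2, -15) → (0, -17); (-1, -11) → (-3, -13); (-6, -8) → (-8, -10); (-5, -9) → (-7, -11)
T4 rotate counter-clockwise with cos θ = 5/13, sin θ = -12/13: (0, -17) → (-204/13, -85/13); (-3, -13) → (-171/13, -29/13); (-8, -10) → (-160/13, 46/13); (-7, -11) → (-167/13, 29/13)
T5 scale by (1/2, 2): (-204/13, -85/13) → (-102/13, -170/13); (-171/13, -29/13) → (-171/26, -58/13); (-160/13, 46/13) → (-80/13, 92/13); (-167/13, 29/13) → (-167/26, 58/13)

image vertices: (-102/13, -170/13), (-171/26, -58/13), (-80/13, 92/13), (-167/26, 58/13)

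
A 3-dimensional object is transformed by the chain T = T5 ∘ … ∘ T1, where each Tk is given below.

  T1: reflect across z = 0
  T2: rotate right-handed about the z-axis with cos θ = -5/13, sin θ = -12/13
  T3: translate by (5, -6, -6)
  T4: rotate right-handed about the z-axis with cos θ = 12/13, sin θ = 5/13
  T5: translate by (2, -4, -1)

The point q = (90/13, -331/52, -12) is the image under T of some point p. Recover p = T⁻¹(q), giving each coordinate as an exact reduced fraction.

T1 = [1 0 0 0; 0 1 0 0; 0 0 -1 0; 0 0 0 1]
T2·T1 = [-5/13 12/13 0 0; -12/13 -5/13 0 0; 0 0 -1 0; 0 0 0 1]
T3·…·T1 = [-5/13 12/13 0 5; -12/13 -5/13 0 -6; 0 0 -1 -6; 0 0 0 1]
T4·…·T1 = [0 1 0 90/13; -1 0 0 -47/13; 0 0 -1 -6; 0 0 0 1]
T5·…·T1 = [0 1 0 116/13; -1 0 0 -99/13; 0 0 -1 -7; 0 0 0 1]
det M = -1; M⁻¹ = [0 -1 0 -99/13; 1 0 0 -116/13; 0 0 -1 -7; 0 0 0 1]
M⁻¹ · (90/13, -331/52, -12)ᵀ = (-5/4, -2, 5)ᵀ

p = (-5/4, -2, 5)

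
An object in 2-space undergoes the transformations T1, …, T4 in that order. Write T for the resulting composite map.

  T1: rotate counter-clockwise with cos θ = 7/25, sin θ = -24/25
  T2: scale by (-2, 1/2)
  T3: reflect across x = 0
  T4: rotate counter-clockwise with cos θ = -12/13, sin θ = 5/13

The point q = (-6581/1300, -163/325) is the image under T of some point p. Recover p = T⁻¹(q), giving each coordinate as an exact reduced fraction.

T1 = [7/25 24/25 0; -24/25 7/25 0; 0 0 1]
T2·T1 = [-14/25 -48/25 0; -12/25 7/50 0; 0 0 1]
T3·…·T1 = [14/25 48/25 0; -12/25 7/50 0; 0 0 1]
T4·…·T1 = [-108/325 -1187/650 0; 214/325 198/325 0; 0 0 1]
det M = 1; M⁻¹ = [198/325 1187/650 0; -214/325 -108/325 0; 0 0 1]
M⁻¹ · (-6581/1300, -163/325)ᵀ = (-4, 7/2)ᵀ

p = (-4, 7/2)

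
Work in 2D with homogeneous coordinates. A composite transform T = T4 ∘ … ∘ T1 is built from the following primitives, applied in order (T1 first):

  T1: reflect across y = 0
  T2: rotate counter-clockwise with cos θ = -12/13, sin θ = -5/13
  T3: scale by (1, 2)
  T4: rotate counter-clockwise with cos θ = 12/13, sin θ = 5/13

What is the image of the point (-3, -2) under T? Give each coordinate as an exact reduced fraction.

T(p) = (642/169, 14/169)

T1 reflect across y = 0: (-3, -2) → (-3, 2)
T2 rotate counter-clockwise with cos θ = -12/13, sin θ = -5/13: (-3, 2) → (46/13, -9/13)
T3 scale by (1, 2): (46/13, -9/13) → (46/13, -18/13)
T4 rotate counter-clockwise with cos θ = 12/13, sin θ = 5/13: (46/13, -18/13) → (642/169, 14/169)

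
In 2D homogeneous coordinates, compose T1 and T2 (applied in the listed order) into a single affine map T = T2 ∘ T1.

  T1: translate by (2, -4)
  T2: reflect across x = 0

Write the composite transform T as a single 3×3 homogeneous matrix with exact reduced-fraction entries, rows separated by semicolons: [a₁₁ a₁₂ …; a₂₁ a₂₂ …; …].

T = [-1 0 -2; 0 1 -4; 0 0 1]

T1 = [1 0 2; 0 1 -4; 0 0 1]
T2·T1 = [-1 0 -2; 0 1 -4; 0 0 1]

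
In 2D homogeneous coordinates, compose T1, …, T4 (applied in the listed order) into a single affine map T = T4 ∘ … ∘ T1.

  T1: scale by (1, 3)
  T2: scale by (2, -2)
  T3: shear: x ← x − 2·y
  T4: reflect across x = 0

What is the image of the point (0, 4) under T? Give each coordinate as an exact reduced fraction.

T(p) = (-48, -24)

T1 scale by (1, 3): (0, 4) → (0, 12)
T2 scale by (2, -2): (0, 12) → (0, -24)
T3 shear: x ← x − 2·y: (0, -24) → (48, -24)
T4 reflect across x = 0: (48, -24) → (-48, -24)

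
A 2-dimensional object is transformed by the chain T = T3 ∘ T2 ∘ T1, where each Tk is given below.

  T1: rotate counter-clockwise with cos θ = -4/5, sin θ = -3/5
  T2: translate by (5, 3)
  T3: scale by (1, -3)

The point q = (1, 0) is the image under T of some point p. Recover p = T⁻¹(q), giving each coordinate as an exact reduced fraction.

p = (5, 0)

T1 = [-4/5 3/5 0; -3/5 -4/5 0; 0 0 1]
T2·T1 = [-4/5 3/5 5; -3/5 -4/5 3; 0 0 1]
T3·…·T1 = [-4/5 3/5 5; 9/5 12/5 -9; 0 0 1]
det M = -3; M⁻¹ = [-4/5 1/5 29/5; 3/5 4/15 -3/5; 0 0 1]
M⁻¹ · (1, 0)ᵀ = (5, 0)ᵀ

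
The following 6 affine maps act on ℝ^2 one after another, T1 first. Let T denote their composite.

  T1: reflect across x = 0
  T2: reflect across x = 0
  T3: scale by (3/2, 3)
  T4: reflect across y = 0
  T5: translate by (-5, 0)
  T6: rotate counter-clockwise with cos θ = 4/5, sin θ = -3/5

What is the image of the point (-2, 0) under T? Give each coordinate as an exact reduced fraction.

T(p) = (-32/5, 24/5)

T1 reflect across x = 0: (-2, 0) → (2, 0)
T2 reflect across x = 0: (2, 0) → (-2, 0)
T3 scale by (3/2, 3): (-2, 0) → (-3, 0)
T4 reflect across y = 0: (-3, 0) → (-3, 0)
T5 translate by (-5, 0): (-3, 0) → (-8, 0)
T6 rotate counter-clockwise with cos θ = 4/5, sin θ = -3/5: (-8, 0) → (-32/5, 24/5)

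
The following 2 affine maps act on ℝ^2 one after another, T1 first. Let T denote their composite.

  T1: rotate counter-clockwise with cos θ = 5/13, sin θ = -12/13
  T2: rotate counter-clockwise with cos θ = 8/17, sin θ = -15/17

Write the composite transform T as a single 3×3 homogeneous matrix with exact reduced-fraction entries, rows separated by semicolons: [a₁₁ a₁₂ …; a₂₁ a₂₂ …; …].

T1 = [5/13 12/13 0; -12/13 5/13 0; 0 0 1]
T2·T1 = [-140/221 171/221 0; -171/221 -140/221 0; 0 0 1]

T = [-140/221 171/221 0; -171/221 -140/221 0; 0 0 1]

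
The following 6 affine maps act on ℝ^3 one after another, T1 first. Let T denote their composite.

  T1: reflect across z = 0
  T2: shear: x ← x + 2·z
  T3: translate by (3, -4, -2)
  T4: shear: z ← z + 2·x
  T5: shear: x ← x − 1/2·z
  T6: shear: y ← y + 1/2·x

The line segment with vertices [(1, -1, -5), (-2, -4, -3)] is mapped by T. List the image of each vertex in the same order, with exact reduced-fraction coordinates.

image vertices: (-3/2, -23/4, 31), (-1/2, -33/4, 15)

T1 reflect across z = 0: (1, -1, -5) → (1, -1, 5); (-2, -4, -3) → (-2, -4, 3)
T2 shear: x ← x + 2·z: (1, -1, 5) → (11, -1, 5); (-2, -4, 3) → (4, -4, 3)
T3 translate by (3, -4, -2): (11, -1, 5) → (14, -5, 3); (4, -4, 3) → (7, -8, 1)
T4 shear: z ← z + 2·x: (14, -5, 3) → (14, -5, 31); (7, -8, 1) → (7, -8, 15)
T5 shear: x ← x − 1/2·z: (14, -5, 31) → (-3/2, -5, 31); (7, -8, 15) → (-1/2, -8, 15)
T6 shear: y ← y + 1/2·x: (-3/2, -5, 31) → (-3/2, -23/4, 31); (-1/2, -8, 15) → (-1/2, -33/4, 15)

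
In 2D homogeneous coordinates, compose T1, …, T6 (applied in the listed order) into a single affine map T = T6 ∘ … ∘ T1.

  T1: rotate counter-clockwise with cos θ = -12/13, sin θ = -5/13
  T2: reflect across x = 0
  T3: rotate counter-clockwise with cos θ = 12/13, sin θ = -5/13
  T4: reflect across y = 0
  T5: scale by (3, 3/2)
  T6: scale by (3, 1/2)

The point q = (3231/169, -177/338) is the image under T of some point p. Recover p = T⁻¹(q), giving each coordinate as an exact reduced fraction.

T1 = [-12/13 5/13 0; -5/13 -12/13 0; 0 0 1]
T2·T1 = [12/13 -5/13 0; -5/13 -12/13 0; 0 0 1]
T3·…·T1 = [119/169 -120/169 0; -120/169 -119/169 0; 0 0 1]
T4·…·T1 = [119/169 -120/169 0; 120/169 119/169 0; 0 0 1]
T5·…·T1 = [357/169 -360/169 0; 180/169 357/338 0; 0 0 1]
T6·…·T1 = [1071/169 -1080/169 0; 90/169 357/676 0; 0 0 1]
det M = 27/4; M⁻¹ = [119/1521 160/169 0; -40/507 476/507 0; 0 0 1]
M⁻¹ · (3231/169, -177/338)ᵀ = (1, -2)ᵀ

p = (1, -2)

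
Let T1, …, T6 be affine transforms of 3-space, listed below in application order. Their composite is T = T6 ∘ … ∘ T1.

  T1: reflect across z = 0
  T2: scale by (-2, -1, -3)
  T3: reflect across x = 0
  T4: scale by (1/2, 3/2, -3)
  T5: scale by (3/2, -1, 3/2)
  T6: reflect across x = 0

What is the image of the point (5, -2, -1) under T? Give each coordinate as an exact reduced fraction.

T1 reflect across z = 0: (5, -2, -1) → (5, -2, 1)
T2 scale by (-2, -1, -3): (5, -2, 1) → (-10, 2, -3)
T3 reflect across x = 0: (-10, 2, -3) → (10, 2, -3)
T4 scale by (1/2, 3/2, -3): (10, 2, -3) → (5, 3, 9)
T5 scale by (3/2, -1, 3/2): (5, 3, 9) → (15/2, -3, 27/2)
T6 reflect across x = 0: (15/2, -3, 27/2) → (-15/2, -3, 27/2)

T(p) = (-15/2, -3, 27/2)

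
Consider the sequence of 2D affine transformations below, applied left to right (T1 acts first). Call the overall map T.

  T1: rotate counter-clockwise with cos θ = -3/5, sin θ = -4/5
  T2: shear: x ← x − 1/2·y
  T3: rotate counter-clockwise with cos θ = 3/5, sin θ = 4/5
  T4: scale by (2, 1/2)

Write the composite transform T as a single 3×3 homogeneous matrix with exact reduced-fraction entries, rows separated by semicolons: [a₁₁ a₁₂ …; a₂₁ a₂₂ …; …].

T = [26/25 57/25 0; -8/25 13/50 0; 0 0 1]

T1 = [-3/5 4/5 0; -4/5 -3/5 0; 0 0 1]
T2·T1 = [-1/5 11/10 0; -4/5 -3/5 0; 0 0 1]
T3·…·T1 = [13/25 57/50 0; -16/25 13/25 0; 0 0 1]
T4·…·T1 = [26/25 57/25 0; -8/25 13/50 0; 0 0 1]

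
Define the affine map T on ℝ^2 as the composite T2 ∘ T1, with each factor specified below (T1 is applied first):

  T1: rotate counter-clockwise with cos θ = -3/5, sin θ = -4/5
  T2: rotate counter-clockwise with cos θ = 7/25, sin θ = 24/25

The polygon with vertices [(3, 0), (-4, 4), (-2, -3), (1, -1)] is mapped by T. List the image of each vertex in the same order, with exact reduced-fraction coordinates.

T1 rotate counter-clockwise with cos θ = -3/5, sin θ = -4/5: (3, 0) → (-9/5, -12/5); (-4, 4) → (28/5, 4/5); (-2, -3) → (-6/5, 17/5); (1, -1) → (-7/5, -1/5)
T2 rotate counter-clockwise with cos θ = 7/25, sin θ = 24/25: (-9/5, -12/5) → (9/5, -12/5); (28/5, 4/5) → (4/5, 28/5); (-6/5, 17/5) → (-18/5, -1/5); (-7/5, -1/5) → (-1/5, -7/5)

image vertices: (9/5, -12/5), (4/5, 28/5), (-18/5, -1/5), (-1/5, -7/5)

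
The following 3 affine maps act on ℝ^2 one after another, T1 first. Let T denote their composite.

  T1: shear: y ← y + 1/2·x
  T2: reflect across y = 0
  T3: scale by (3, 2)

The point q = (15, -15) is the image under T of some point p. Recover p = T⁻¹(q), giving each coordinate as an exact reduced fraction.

p = (5, 5)

T1 = [1 0 0; 1/2 1 0; 0 0 1]
T2·T1 = [1 0 0; -1/2 -1 0; 0 0 1]
T3·…·T1 = [3 0 0; -1 -2 0; 0 0 1]
det M = -6; M⁻¹ = [1/3 0 0; -1/6 -1/2 0; 0 0 1]
M⁻¹ · (15, -15)ᵀ = (5, 5)ᵀ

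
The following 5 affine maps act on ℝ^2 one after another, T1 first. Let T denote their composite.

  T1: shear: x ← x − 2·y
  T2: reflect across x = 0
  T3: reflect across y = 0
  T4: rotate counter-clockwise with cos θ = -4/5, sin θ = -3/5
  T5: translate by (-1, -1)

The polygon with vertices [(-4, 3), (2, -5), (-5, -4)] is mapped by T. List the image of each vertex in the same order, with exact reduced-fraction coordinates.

T1 shear: x ← x − 2·y: (-4, 3) → (-10, 3); (2, -5) → (12, -5); (-5, -4) → (3, -4)
T2 reflect across x = 0: (-10, 3) → (10, 3); (12, -5) → (-12, -5); (3, -4) → (-3, -4)
T3 reflect across y = 0: (10, 3) → (10, -3); (-12, -5) → (-12, 5); (-3, -4) → (-3, 4)
T4 rotate counter-clockwise with cos θ = -4/5, sin θ = -3/5: (10, -3) → (-49/5, -18/5); (-12, 5) → (63/5, 16/5); (-3, 4) → (24/5, -7/5)
T5 translate by (-1, -1): (-49/5, -18/5) → (-54/5, -23/5); (63/5, 16/5) → (58/5, 11/5); (24/5, -7/5) → (19/5, -12/5)

image vertices: (-54/5, -23/5), (58/5, 11/5), (19/5, -12/5)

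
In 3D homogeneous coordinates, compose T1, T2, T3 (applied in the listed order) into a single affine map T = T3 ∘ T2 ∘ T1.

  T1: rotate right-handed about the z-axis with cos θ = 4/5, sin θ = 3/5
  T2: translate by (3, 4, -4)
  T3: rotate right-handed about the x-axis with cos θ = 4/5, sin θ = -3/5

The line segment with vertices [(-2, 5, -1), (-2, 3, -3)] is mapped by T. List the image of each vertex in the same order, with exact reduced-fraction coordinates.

image vertices: (-8/5, 61/25, -202/25), (-2/5, -1/25, -218/25)

T1 rotate right-handed about the z-axis with cos θ = 4/5, sin θ = 3/5: (-2, 5, -1) → (-23/5, 14/5, -1); (-2, 3, -3) → (-17/5, 6/5, -3)
T2 translate by (3, 4, -4): (-23/5, 14/5, -1) → (-8/5, 34/5, -5); (-17/5, 6/5, -3) → (-2/5, 26/5, -7)
T3 rotate right-handed about the x-axis with cos θ = 4/5, sin θ = -3/5: (-8/5, 34/5, -5) → (-8/5, 61/25, -202/25); (-2/5, 26/5, -7) → (-2/5, -1/25, -218/25)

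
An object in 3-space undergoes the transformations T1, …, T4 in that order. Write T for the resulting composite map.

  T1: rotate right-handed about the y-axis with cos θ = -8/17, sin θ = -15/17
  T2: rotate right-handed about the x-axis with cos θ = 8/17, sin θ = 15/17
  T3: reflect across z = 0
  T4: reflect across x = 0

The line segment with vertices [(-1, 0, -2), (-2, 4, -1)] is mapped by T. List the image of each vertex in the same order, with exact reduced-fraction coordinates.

image vertices: (-38/17, -15/289, -8/289), (-31/17, 874/289, -844/289)

T1 rotate right-handed about the y-axis with cos θ = -8/17, sin θ = -15/17: (-1, 0, -2) → (38/17, 0, 1/17); (-2, 4, -1) → (31/17, 4, -22/17)
T2 rotate right-handed about the x-axis with cos θ = 8/17, sin θ = 15/17: (38/17, 0, 1/17) → (38/17, -15/289, 8/289); (31/17, 4, -22/17) → (31/17, 874/289, 844/289)
T3 reflect across z = 0: (38/17, -15/289, 8/289) → (38/17, -15/289, -8/289); (31/17, 874/289, 844/289) → (31/17, 874/289, -844/289)
T4 reflect across x = 0: (38/17, -15/289, -8/289) → (-38/17, -15/289, -8/289); (31/17, 874/289, -844/289) → (-31/17, 874/289, -844/289)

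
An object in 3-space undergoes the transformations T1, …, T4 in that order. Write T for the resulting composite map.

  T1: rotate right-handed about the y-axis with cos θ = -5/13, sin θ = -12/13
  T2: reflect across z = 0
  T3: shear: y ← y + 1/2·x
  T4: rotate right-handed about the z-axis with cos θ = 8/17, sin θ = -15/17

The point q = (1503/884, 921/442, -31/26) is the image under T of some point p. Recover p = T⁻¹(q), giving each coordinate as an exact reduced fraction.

p = (3/2, 3, 1/2)

T1 = [-5/13 0 -12/13 0; 0 1 0 0; 12/13 0 -5/13 0; 0 0 0 1]
T2·T1 = [-5/13 0 -12/13 0; 0 1 0 0; -12/13 0 5/13 0; 0 0 0 1]
T3·…·T1 = [-5/13 0 -12/13 0; -5/26 1 -6/13 0; -12/13 0 5/13 0; 0 0 0 1]
T4·…·T1 = [-155/442 15/17 -186/221 0; 55/221 8/17 132/221 0; -12/13 0 5/13 0; 0 0 0 1]
det M = -1; M⁻¹ = [-40/221 75/221 -12/13 0; 11/17 31/34 0 0; -96/221 180/221 5/13 0; 0 0 0 1]
M⁻¹ · (1503/884, 921/442, -31/26)ᵀ = (3/2, 3, 1/2)ᵀ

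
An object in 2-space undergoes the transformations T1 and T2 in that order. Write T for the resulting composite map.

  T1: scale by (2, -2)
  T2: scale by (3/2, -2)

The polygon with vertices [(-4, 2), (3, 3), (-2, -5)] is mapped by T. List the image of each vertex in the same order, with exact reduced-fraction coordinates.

T1 scale by (2, -2): (-4, 2) → (-8, -4); (3, 3) → (6, -6); (-2, -5) → (-4, 10)
T2 scale by (3/2, -2): (-8, -4) → (-12, 8); (6, -6) → (9, 12); (-4, 10) → (-6, -20)

image vertices: (-12, 8), (9, 12), (-6, -20)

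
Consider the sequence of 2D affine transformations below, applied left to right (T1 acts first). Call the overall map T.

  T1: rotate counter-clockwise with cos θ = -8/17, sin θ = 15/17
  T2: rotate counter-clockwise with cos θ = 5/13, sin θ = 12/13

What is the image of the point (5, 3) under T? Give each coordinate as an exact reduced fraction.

T(p) = (-61/13, -45/13)

T1 rotate counter-clockwise with cos θ = -8/17, sin θ = 15/17: (5, 3) → (-5, 3)
T2 rotate counter-clockwise with cos θ = 5/13, sin θ = 12/13: (-5, 3) → (-61/13, -45/13)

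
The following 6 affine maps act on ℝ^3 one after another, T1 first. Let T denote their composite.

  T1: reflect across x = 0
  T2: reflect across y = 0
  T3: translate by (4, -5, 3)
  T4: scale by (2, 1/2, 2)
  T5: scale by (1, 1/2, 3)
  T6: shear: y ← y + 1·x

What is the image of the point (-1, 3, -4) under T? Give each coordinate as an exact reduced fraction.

T1 reflect across x = 0: (-1, 3, -4) → (1, 3, -4)
T2 reflect across y = 0: (1, 3, -4) → (1, -3, -4)
T3 translate by (4, -5, 3): (1, -3, -4) → (5, -8, -1)
T4 scale by (2, 1/2, 2): (5, -8, -1) → (10, -4, -2)
T5 scale by (1, 1/2, 3): (10, -4, -2) → (10, -2, -6)
T6 shear: y ← y + 1·x: (10, -2, -6) → (10, 8, -6)

T(p) = (10, 8, -6)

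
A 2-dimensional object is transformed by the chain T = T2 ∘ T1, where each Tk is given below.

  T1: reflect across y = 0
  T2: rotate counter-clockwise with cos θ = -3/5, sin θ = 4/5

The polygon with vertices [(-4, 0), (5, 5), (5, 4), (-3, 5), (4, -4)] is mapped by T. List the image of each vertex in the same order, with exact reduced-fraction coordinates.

image vertices: (12/5, -16/5), (1, 7), (1/5, 32/5), (29/5, 3/5), (-28/5, 4/5)

T1 reflect across y = 0: (-4, 0) → (-4, 0); (5, 5) → (5, -5); (5, 4) → (5, -4); (-3, 5) → (-3, -5); (4, -4) → (4, 4)
T2 rotate counter-clockwise with cos θ = -3/5, sin θ = 4/5: (-4, 0) → (12/5, -16/5); (5, -5) → (1, 7); (5, -4) → (1/5, 32/5); (-3, -5) → (29/5, 3/5); (4, 4) → (-28/5, 4/5)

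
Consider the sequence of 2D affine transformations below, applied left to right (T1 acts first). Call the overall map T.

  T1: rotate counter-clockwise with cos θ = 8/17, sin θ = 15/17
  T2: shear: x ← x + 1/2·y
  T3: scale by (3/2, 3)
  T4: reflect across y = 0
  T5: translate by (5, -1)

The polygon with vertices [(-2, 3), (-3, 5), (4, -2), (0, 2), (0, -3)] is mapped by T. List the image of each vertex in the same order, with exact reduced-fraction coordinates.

T1 rotate counter-clockwise with cos θ = 8/17, sin θ = 15/17: (-2, 3) → (-61/17, -6/17); (-3, 5) → (-99/17, -5/17); (4, -2) → (62/17, 44/17); (0, 2) → (-30/17, 16/17); (0, -3) → (45/17, -24/17)
T2 shear: x ← x + 1/2·y: (-61/17, -6/17) → (-64/17, -6/17); (-99/17, -5/17) → (-203/34, -5/17); (62/17, 44/17) → (84/17, 44/17); (-30/17, 16/17) → (-22/17, 16/17); (45/17, -24/17) → (33/17, -24/17)
T3 scale by (3/2, 3): (-64/17, -6/17) → (-96/17, -18/17); (-203/34, -5/17) → (-609/68, -15/17); (84/17, 44/17) → (126/17, 132/17); (-22/17, 16/17) → (-33/17, 48/17); (33/17, -24/17) → (99/34, -72/17)
T4 reflect across y = 0: (-96/17, -18/17) → (-96/17, 18/17); (-609/68, -15/17) → (-609/68, 15/17); (126/17, 132/17) → (126/17, -132/17); (-33/17, 48/17) → (-33/17, -48/17); (99/34, -72/17) → (99/34, 72/17)
T5 translate by (5, -1): (-96/17, 18/17) → (-11/17, 1/17); (-609/68, 15/17) → (-269/68, -2/17); (126/17, -132/17) → (211/17, -149/17); (-33/17, -48/17) → (52/17, -65/17); (99/34, 72/17) → (269/34, 55/17)

image vertices: (-11/17, 1/17), (-269/68, -2/17), (211/17, -149/17), (52/17, -65/17), (269/34, 55/17)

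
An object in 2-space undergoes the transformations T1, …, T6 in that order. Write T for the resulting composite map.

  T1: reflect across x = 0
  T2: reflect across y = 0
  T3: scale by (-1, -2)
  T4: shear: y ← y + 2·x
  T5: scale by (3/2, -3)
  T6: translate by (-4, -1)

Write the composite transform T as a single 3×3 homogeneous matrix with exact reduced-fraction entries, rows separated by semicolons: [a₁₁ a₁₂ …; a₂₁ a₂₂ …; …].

T = [3/2 0 -4; -6 -6 -1; 0 0 1]

T1 = [-1 0 0; 0 1 0; 0 0 1]
T2·T1 = [-1 0 0; 0 -1 0; 0 0 1]
T3·…·T1 = [1 0 0; 0 2 0; 0 0 1]
T4·…·T1 = [1 0 0; 2 2 0; 0 0 1]
T5·…·T1 = [3/2 0 0; -6 -6 0; 0 0 1]
T6·…·T1 = [3/2 0 -4; -6 -6 -1; 0 0 1]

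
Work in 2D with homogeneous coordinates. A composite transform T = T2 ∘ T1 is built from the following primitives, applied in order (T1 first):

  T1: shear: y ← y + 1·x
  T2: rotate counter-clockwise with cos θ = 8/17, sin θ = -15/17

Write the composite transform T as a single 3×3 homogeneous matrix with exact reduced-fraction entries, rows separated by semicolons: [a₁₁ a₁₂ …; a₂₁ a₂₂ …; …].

T = [23/17 15/17 0; -7/17 8/17 0; 0 0 1]

T1 = [1 0 0; 1 1 0; 0 0 1]
T2·T1 = [23/17 15/17 0; -7/17 8/17 0; 0 0 1]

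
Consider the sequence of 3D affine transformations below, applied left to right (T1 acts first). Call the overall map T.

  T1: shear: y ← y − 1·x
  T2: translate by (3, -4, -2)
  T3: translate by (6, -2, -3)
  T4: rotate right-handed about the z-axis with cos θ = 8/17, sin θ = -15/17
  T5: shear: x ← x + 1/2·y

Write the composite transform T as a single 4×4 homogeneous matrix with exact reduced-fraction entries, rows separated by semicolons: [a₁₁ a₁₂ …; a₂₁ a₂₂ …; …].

T = [-37/34 19/17 0 -219/34; -23/17 8/17 0 -183/17; 0 0 1 -5; 0 0 0 1]

T1 = [1 0 0 0; -1 1 0 0; 0 0 1 0; 0 0 0 1]
T2·T1 = [1 0 0 3; -1 1 0 -4; 0 0 1 -2; 0 0 0 1]
T3·…·T1 = [1 0 0 9; -1 1 0 -6; 0 0 1 -5; 0 0 0 1]
T4·…·T1 = [-7/17 15/17 0 -18/17; -23/17 8/17 0 -183/17; 0 0 1 -5; 0 0 0 1]
T5·…·T1 = [-37/34 19/17 0 -219/34; -23/17 8/17 0 -183/17; 0 0 1 -5; 0 0 0 1]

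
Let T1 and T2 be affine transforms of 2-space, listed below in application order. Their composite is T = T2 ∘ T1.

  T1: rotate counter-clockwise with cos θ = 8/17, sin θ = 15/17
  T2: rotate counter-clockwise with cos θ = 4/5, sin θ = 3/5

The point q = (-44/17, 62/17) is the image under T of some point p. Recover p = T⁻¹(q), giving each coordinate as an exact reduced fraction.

T1 = [8/17 -15/17 0; 15/17 8/17 0; 0 0 1]
T2·T1 = [-13/85 -84/85 0; 84/85 -13/85 0; 0 0 1]
det M = 1; M⁻¹ = [-13/85 84/85 0; -84/85 -13/85 0; 0 0 1]
M⁻¹ · (-44/17, 62/17)ᵀ = (4, 2)ᵀ

p = (4, 2)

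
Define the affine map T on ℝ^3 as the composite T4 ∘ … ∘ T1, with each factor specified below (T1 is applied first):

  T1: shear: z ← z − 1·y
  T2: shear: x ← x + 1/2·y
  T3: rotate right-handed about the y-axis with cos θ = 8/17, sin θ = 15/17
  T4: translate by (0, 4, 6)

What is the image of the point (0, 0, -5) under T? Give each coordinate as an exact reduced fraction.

T(p) = (-75/17, 4, 62/17)

T1 shear: z ← z − 1·y: (0, 0, -5) → (0, 0, -5)
T2 shear: x ← x + 1/2·y: (0, 0, -5) → (0, 0, -5)
T3 rotate right-handed about the y-axis with cos θ = 8/17, sin θ = 15/17: (0, 0, -5) → (-75/17, 0, -40/17)
T4 translate by (0, 4, 6): (-75/17, 0, -40/17) → (-75/17, 4, 62/17)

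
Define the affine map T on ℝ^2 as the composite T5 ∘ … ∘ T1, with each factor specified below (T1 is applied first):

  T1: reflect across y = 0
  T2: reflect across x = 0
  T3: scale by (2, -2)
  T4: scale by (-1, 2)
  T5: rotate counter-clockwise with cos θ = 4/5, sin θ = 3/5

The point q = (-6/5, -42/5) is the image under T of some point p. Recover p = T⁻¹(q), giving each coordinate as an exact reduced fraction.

p = (-3, -3/2)

T1 = [1 0 0; 0 -1 0; 0 0 1]
T2·T1 = [-1 0 0; 0 -1 0; 0 0 1]
T3·…·T1 = [-2 0 0; 0 2 0; 0 0 1]
T4·…·T1 = [2 0 0; 0 4 0; 0 0 1]
T5·…·T1 = [8/5 -12/5 0; 6/5 16/5 0; 0 0 1]
det M = 8; M⁻¹ = [2/5 3/10 0; -3/20 1/5 0; 0 0 1]
M⁻¹ · (-6/5, -42/5)ᵀ = (-3, -3/2)ᵀ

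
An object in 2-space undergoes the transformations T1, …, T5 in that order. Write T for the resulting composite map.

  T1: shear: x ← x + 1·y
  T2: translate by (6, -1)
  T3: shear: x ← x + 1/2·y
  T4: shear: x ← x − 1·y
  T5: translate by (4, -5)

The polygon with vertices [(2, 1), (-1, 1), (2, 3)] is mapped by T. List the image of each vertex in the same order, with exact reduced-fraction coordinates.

image vertices: (13, -5), (10, -5), (14, -3)

T1 shear: x ← x + 1·y: (2, 1) → (3, 1); (-1, 1) → (0, 1); (2, 3) → (5, 3)
T2 translate by (6, -1): (3, 1) → (9, 0); (0, 1) → (6, 0); (5, 3) → (11, 2)
T3 shear: x ← x + 1/2·y: (9, 0) → (9, 0); (6, 0) → (6, 0); (11, 2) → (12, 2)
T4 shear: x ← x − 1·y: (9, 0) → (9, 0); (6, 0) → (6, 0); (12, 2) → (10, 2)
T5 translate by (4, -5): (9, 0) → (13, -5); (6, 0) → (10, -5); (10, 2) → (14, -3)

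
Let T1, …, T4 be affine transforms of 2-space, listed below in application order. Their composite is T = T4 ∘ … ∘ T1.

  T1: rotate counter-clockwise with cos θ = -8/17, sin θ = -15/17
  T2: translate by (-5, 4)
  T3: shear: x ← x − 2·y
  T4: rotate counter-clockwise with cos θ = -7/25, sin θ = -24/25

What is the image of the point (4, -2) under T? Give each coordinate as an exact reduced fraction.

T(p) = (1941/425, 4512/425)

T1 rotate counter-clockwise with cos θ = -8/17, sin θ = -15/17: (4, -2) → (-62/17, -44/17)
T2 translate by (-5, 4): (-62/17, -44/17) → (-147/17, 24/17)
T3 shear: x ← x − 2·y: (-147/17, 24/17) → (-195/17, 24/17)
T4 rotate counter-clockwise with cos θ = -7/25, sin θ = -24/25: (-195/17, 24/17) → (1941/425, 4512/425)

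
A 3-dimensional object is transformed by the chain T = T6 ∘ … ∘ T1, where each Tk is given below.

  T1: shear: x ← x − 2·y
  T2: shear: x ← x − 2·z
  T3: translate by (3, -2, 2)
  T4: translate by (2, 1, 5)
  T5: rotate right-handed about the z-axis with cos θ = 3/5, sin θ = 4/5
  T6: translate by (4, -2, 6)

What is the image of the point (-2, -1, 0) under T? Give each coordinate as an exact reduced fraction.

T1 shear: x ← x − 2·y: (-2, -1, 0) → (0, -1, 0)
T2 shear: x ← x − 2·z: (0, -1, 0) → (0, -1, 0)
T3 translate by (3, -2, 2): (0, -1, 0) → (3, -3, 2)
T4 translate by (2, 1, 5): (3, -3, 2) → (5, -2, 7)
T5 rotate right-handed about the z-axis with cos θ = 3/5, sin θ = 4/5: (5, -2, 7) → (23/5, 14/5, 7)
T6 translate by (4, -2, 6): (23/5, 14/5, 7) → (43/5, 4/5, 13)

T(p) = (43/5, 4/5, 13)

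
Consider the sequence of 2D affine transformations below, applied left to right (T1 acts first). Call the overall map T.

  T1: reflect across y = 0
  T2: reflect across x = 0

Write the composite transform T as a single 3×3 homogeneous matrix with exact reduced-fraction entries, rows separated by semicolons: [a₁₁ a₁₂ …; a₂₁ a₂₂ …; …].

T = [-1 0 0; 0 -1 0; 0 0 1]

T1 = [1 0 0; 0 -1 0; 0 0 1]
T2·T1 = [-1 0 0; 0 -1 0; 0 0 1]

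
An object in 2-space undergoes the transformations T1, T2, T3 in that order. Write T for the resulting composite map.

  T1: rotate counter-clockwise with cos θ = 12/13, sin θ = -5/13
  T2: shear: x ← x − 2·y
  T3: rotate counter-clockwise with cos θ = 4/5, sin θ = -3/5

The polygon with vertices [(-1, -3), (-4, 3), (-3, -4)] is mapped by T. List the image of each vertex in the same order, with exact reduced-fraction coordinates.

T1 rotate counter-clockwise with cos θ = 12/13, sin θ = -5/13: (-1, -3) → (-27/13, -31/13); (-4, 3) → (-33/13, 56/13); (-3, -4) → (-56/13, -33/13)
T2 shear: x ← x − 2·y: (-27/13, -31/13) → (35/13, -31/13); (-33/13, 56/13) → (-145/13, 56/13); (-56/13, -33/13) → (10/13, -33/13)
T3 rotate counter-clockwise with cos θ = 4/5, sin θ = -3/5: (35/13, -31/13) → (47/65, -229/65); (-145/13, 56/13) → (-412/65, 659/65); (10/13, -33/13) → (-59/65, -162/65)

image vertices: (47/65, -229/65), (-412/65, 659/65), (-59/65, -162/65)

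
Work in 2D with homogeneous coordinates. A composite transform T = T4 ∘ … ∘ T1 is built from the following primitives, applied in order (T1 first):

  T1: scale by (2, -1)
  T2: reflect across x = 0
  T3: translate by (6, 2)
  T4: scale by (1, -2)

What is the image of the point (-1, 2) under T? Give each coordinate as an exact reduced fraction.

T1 scale by (2, -1): (-1, 2) → (-2, -2)
T2 reflect across x = 0: (-2, -2) → (2, -2)
T3 translate by (6, 2): (2, -2) → (8, 0)
T4 scale by (1, -2): (8, 0) → (8, 0)

T(p) = (8, 0)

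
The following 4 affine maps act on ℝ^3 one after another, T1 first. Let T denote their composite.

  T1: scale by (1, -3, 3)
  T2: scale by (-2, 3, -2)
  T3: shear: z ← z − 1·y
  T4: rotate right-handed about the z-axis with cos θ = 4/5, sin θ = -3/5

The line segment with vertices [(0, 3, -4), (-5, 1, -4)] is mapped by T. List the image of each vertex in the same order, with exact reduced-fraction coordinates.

T1 scale by (1, -3, 3): (0, 3, -4) → (0, -9, -12); (-5, 1, -4) → (-5, -3, -12)
T2 scale by (-2, 3, -2): (0, -9, -12) → (0, -27, 24); (-5, -3, -12) → (10, -9, 24)
T3 shear: z ← z − 1·y: (0, -27, 24) → (0, -27, 51); (10, -9, 24) → (10, -9, 33)
T4 rotate right-handed about the z-axis with cos θ = 4/5, sin θ = -3/5: (0, -27, 51) → (-81/5, -108/5, 51); (10, -9, 33) → (13/5, -66/5, 33)

image vertices: (-81/5, -108/5, 51), (13/5, -66/5, 33)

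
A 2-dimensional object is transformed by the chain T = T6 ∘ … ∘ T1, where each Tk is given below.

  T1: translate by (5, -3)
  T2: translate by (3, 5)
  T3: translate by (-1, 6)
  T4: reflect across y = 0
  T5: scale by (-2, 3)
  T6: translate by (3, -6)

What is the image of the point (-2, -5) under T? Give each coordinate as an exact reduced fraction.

T1 translate by (5, -3): (-2, -5) → (3, -8)
T2 translate by (3, 5): (3, -8) → (6, -3)
T3 translate by (-1, 6): (6, -3) → (5, 3)
T4 reflect across y = 0: (5, 3) → (5, -3)
T5 scale by (-2, 3): (5, -3) → (-10, -9)
T6 translate by (3, -6): (-10, -9) → (-7, -15)

T(p) = (-7, -15)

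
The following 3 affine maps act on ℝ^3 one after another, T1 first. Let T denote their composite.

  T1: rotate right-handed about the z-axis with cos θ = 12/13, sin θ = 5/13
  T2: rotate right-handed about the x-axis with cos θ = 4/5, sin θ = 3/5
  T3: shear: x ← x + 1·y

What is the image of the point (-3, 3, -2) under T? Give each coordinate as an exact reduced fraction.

T1 rotate right-handed about the z-axis with cos θ = 12/13, sin θ = 5/13: (-3, 3, -2) → (-51/13, 21/13, -2)
T2 rotate right-handed about the x-axis with cos θ = 4/5, sin θ = 3/5: (-51/13, 21/13, -2) → (-51/13, 162/65, -41/65)
T3 shear: x ← x + 1·y: (-51/13, 162/65, -41/65) → (-93/65, 162/65, -41/65)

T(p) = (-93/65, 162/65, -41/65)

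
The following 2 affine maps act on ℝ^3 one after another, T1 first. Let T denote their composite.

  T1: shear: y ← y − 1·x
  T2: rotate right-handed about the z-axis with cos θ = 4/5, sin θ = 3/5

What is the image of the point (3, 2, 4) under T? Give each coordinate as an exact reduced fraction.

T(p) = (3, 1, 4)

T1 shear: y ← y − 1·x: (3, 2, 4) → (3, -1, 4)
T2 rotate right-handed about the z-axis with cos θ = 4/5, sin θ = 3/5: (3, -1, 4) → (3, 1, 4)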